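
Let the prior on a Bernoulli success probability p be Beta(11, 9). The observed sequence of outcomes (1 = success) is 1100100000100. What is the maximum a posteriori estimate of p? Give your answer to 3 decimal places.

Prior: Beta(11, 9).
Data: 4 successes in 13 trials (from the sequence). The binomial likelihood contributes p^4(1−p)^9, so the posterior is Beta(11+4, 9+9) = Beta(15, 18).
For Beta(a, b) with a, b > 1 the mode is (a−1)/(a+b−2) = 14/31 ≈ 0.452.

p̂_MAP = 0.452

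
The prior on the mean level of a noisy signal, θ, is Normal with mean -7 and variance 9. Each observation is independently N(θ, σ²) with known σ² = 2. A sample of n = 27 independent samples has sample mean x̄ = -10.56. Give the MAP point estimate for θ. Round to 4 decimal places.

n = 27, x̄ = -10.56.
For a Normal prior and Normal likelihood with known variance, the posterior is Normal; its mode equals its mean, the precision-weighted average.
Prior precision 1/σ₀² = 1/9; data precision n/σ² = 27/2 = 13.5.
θ̂ = ((1/9)·(-7) + 13.5·(-10.56)) / (1/9 + 13.5) = (-32251/225)/(245/18) = -64502/6125 ≈ -10.5309.

θ̂_MAP = -10.5309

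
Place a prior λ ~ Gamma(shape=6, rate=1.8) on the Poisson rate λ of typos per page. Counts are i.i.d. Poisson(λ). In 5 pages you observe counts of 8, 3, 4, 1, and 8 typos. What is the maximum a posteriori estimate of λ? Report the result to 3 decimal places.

Σxᵢ = 8+3+4+1+8 = 24, with n = 5.
Posterior ∝ λ^5e^(−1.8λ) · λ^24e^(−5λ) = λ^29e^(−6.8λ), i.e. Gamma(shape=30, rate=6.8).
The mode of a Gamma(a, b) with a ≥ 1 (shape–rate) is (a−1)/b = 29/6.8 ≈ 4.265.

λ̂_MAP = 4.265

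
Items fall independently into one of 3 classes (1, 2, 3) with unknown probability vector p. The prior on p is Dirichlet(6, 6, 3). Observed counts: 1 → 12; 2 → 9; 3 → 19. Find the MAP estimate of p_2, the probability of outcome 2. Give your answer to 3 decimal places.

MAP estimate: 0.269

The posterior is Dirichlet(αᵢ + nᵢ) = Dirichlet(18, 15, 22).
For a Dirichlet(a₁,…,a_K) with all aᵢ > 1, the mode has j-th component (aⱼ − 1)/(Σaᵢ − K).
Here Σaᵢ = 55 and K = 3, so p_2 = (15 − 1)/(55 − 3) = 14/52 ≈ 0.269.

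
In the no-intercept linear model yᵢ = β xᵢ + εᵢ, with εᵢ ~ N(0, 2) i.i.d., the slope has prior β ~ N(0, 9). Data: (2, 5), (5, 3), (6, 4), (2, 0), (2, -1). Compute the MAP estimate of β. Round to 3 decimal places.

β̂_MAP = 0.642

log p(β | y) = −Σ(yᵢ − βxᵢ)²/(2·2) − β²/(2·9) + const.
Setting the derivative to zero: Σxᵢ(yᵢ − βxᵢ)/2 − β/9 = 0, so β = Σxᵢyᵢ / (Σxᵢ² + σ²/τ²).
Σxᵢyᵢ = 2·5 + 5·3 + 6·4 + 2·0 + 2·(-1) = 47; Σxᵢ² = 73; σ²/τ² = 2/9.
β̂_MAP = 47 / (73 + 2/9) = 47/(659/9) = 423/659 ≈ 0.642.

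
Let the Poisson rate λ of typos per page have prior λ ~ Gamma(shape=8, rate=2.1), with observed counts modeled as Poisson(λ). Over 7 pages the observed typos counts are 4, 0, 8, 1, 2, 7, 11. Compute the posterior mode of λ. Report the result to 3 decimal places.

λ̂_MAP = 4.396

Σxᵢ = 4+0+8+1+2+7+11 = 33, with n = 7.
Posterior ∝ λ^7e^(−2.1λ) · λ^33e^(−7λ) = λ^40e^(−9.1λ), i.e. Gamma(shape=41, rate=9.1).
The mode of a Gamma(a, b) with a ≥ 1 (shape–rate) is (a−1)/b = 40/9.1 ≈ 4.396.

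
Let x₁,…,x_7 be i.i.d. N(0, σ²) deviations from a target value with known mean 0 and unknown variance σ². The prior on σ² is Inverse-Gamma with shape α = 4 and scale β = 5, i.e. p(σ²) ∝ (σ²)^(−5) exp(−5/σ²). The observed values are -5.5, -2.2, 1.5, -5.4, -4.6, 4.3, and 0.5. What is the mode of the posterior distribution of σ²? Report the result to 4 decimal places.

Sum of squared deviations about the known mean: SS = (-5.5−0)² + (-2.2−0)² + (1.5−0)² + (-5.4−0)² + (-4.6−0)² + (4.3−0)² + (0.5−0)² = 106.4.
The Normal likelihood contributes (σ²)^(−n/2) exp(−SS/(2σ²)), so the posterior is Inverse-Gamma(α + n/2, β + SS/2) = Inverse-Gamma(7.5, 58.2).
The mode of Inverse-Gamma(a, b) is b/(a+1) = 58.2/8.5 ≈ 6.8471.

σ̂²_MAP = 6.8471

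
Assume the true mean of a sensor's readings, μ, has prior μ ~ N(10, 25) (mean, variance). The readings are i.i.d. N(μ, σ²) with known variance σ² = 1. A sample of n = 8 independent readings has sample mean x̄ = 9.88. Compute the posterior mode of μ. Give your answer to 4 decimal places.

μ̂_MAP = 9.8806

n = 8, x̄ = 9.88.
For a Normal prior and Normal likelihood with known variance, the posterior is Normal; its mode equals its mean, the precision-weighted average.
Prior precision 1/σ₀² = 1/25 = 0.04; data precision n/σ² = 8/1 = 8.
μ̂ = (0.04·10 + 8·9.88) / (0.04 + 8) = 79.44/8.04 = 662/67 ≈ 9.8806.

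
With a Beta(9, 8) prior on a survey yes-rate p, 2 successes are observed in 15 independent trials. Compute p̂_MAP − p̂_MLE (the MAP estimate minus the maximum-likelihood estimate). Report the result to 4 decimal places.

MAP − MLE = 0.2000

Posterior is Beta(11, 21); MAP = (11−1)/(32−2) = 10/30 ≈ 0.33333.
MLE ignores the prior: p̂_MLE = k/n = 2/15 ≈ 0.13333.
Difference = 10/30 − 2/15 = 1/5 ≈ 0.2000.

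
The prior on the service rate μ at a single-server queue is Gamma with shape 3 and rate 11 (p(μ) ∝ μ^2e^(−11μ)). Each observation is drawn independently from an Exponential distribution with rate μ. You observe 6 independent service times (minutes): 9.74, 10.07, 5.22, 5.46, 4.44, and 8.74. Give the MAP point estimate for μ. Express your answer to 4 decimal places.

The Exponential(rate=μ) likelihood is ∝ μ^n e^(−μΣtᵢ). Here n = 6 and Σtᵢ = 9.74 + 10.07 + 5.22 + 5.46 + 4.44 + 8.74 = 43.67.
Posterior ∝ μ^2e^(−11μ) · μ^6e^(−43.67μ) = μ^8e^(−54.67μ), i.e. Gamma(9, 54.67).
Mode = (a−1)/b = 8/54.67 ≈ 0.1463.

μ̂_MAP = 0.1463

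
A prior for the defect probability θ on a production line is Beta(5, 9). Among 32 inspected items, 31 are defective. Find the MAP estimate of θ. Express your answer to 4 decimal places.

Prior: Beta(5, 9).
Data: 31 successes in 32 trials. The binomial likelihood contributes θ^31(1−θ)^1, so the posterior is Beta(5+31, 9+1) = Beta(36, 10).
For Beta(a, b) with a, b > 1 the mode is (a−1)/(a+b−2) = 35/44 ≈ 0.7955.

θ̂_MAP = 0.7955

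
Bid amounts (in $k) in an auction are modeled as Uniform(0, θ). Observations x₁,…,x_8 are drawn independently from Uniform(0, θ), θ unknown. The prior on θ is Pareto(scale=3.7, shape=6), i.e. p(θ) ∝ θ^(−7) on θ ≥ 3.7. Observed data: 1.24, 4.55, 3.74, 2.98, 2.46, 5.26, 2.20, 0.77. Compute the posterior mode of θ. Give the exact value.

The Uniform(0, θ) likelihood is θ^(−n) for θ ≥ max(xᵢ), zero otherwise. Here max(xᵢ) = 5.26.
Posterior ∝ θ^(−7) · θ^(−8) = θ^(−15) on θ ≥ max(3.7, 5.26) = 5.26.
This density is strictly decreasing in θ, so the posterior mode lies at the lower boundary of the support.

θ̂_MAP = 5.26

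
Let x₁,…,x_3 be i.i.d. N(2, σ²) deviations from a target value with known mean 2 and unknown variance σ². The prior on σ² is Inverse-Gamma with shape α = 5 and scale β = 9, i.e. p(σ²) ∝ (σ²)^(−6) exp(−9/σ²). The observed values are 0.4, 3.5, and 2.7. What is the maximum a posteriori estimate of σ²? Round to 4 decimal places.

σ̂²_MAP = 1.5533

Sum of squared deviations about the known mean: SS = (0.4−2)² + (3.5−2)² + (2.7−2)² = 5.3.
The Normal likelihood contributes (σ²)^(−n/2) exp(−SS/(2σ²)), so the posterior is Inverse-Gamma(α + n/2, β + SS/2) = Inverse-Gamma(6.5, 11.65).
The mode of Inverse-Gamma(a, b) is b/(a+1) = 11.65/7.5 ≈ 1.5533.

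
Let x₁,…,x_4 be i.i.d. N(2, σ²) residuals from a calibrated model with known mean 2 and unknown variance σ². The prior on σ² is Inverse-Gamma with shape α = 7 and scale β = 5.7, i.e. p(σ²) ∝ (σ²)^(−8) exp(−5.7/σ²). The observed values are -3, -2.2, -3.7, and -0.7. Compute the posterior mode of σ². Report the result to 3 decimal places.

σ̂²_MAP = 4.691

Sum of squared deviations about the known mean: SS = (-3−2)² + (-2.2−2)² + (-3.7−2)² + (-0.7−2)² = 82.42.
The Normal likelihood contributes (σ²)^(−n/2) exp(−SS/(2σ²)), so the posterior is Inverse-Gamma(α + n/2, β + SS/2) = Inverse-Gamma(9, 46.91).
The mode of Inverse-Gamma(a, b) is b/(a+1) = 46.91/10 ≈ 4.691.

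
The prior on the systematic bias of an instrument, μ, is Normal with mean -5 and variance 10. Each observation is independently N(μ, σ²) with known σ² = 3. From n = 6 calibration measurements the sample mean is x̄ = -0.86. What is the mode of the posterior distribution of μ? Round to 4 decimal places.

μ̂_MAP = -1.0571

n = 6, x̄ = -0.86.
For a Normal prior and Normal likelihood with known variance, the posterior is Normal; its mode equals its mean, the precision-weighted average.
Prior precision 1/σ₀² = 1/10 = 0.1; data precision n/σ² = 6/3 = 2.
μ̂ = (0.1·(-5) + 2·(-0.86)) / (0.1 + 2) = (-2.22)/2.1 = -37/35 ≈ -1.0571.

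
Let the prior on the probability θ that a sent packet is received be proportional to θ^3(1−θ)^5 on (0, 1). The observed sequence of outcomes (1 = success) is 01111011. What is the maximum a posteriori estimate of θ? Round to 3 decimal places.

θ̂_MAP = 0.563

The prior density ∝ θ^3(1−θ)^5 is the kernel of Beta(4, 6).
Data: 6 successes in 8 trials (from the sequence). The binomial likelihood contributes θ^6(1−θ)^2, so the posterior is Beta(4+6, 6+2) = Beta(10, 8).
For Beta(a, b) with a, b > 1 the mode is (a−1)/(a+b−2) = 9/16 ≈ 0.563.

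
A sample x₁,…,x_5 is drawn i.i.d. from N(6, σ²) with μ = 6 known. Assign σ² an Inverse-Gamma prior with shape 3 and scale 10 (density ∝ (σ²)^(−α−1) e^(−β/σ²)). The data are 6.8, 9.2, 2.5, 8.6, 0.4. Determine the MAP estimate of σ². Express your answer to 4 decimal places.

Sum of squared deviations about the known mean: SS = (6.8−6)² + (9.2−6)² + (2.5−6)² + (8.6−6)² + (0.4−6)² = 61.25.
The Normal likelihood contributes (σ²)^(−n/2) exp(−SS/(2σ²)), so the posterior is Inverse-Gamma(α + n/2, β + SS/2) = Inverse-Gamma(5.5, 40.625).
The mode of Inverse-Gamma(a, b) is b/(a+1) = 40.625/6.5 ≈ 6.2500.

σ̂²_MAP = 6.2500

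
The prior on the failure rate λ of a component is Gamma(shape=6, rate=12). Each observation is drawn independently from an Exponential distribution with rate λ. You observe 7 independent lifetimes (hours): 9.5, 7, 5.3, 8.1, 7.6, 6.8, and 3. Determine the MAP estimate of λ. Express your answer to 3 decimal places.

The Exponential(rate=λ) likelihood is ∝ λ^n e^(−λΣtᵢ). Here n = 7 and Σtᵢ = 9.5 + 7 + 5.3 + 8.1 + 7.6 + 6.8 + 3 = 47.3.
Posterior ∝ λ^5e^(−12λ) · λ^7e^(−47.3λ) = λ^12e^(−59.3λ), i.e. Gamma(13, 59.3).
Mode = (a−1)/b = 12/59.3 ≈ 0.202.

λ̂_MAP = 0.202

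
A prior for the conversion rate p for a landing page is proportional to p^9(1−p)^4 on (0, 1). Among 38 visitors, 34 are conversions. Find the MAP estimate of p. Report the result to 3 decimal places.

The prior density ∝ p^9(1−p)^4 is the kernel of Beta(10, 5).
Data: 34 successes in 38 trials. The binomial likelihood contributes p^34(1−p)^4, so the posterior is Beta(10+34, 5+4) = Beta(44, 9).
For Beta(a, b) with a, b > 1 the mode is (a−1)/(a+b−2) = 43/51 ≈ 0.843.

p̂_MAP = 0.843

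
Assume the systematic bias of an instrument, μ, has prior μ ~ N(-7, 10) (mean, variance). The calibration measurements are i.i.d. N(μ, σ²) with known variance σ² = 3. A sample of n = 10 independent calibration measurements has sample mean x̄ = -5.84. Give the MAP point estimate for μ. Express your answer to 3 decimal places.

μ̂_MAP = -5.874

n = 10, x̄ = -5.84.
For a Normal prior and Normal likelihood with known variance, the posterior is Normal; its mode equals its mean, the precision-weighted average.
Prior precision 1/σ₀² = 1/10 = 0.1; data precision n/σ² = 10/3.
μ̂ = (0.1·(-7) + (10/3)·(-5.84)) / (0.1 + 10/3) = (-121/6)/(103/30) = -605/103 ≈ -5.874.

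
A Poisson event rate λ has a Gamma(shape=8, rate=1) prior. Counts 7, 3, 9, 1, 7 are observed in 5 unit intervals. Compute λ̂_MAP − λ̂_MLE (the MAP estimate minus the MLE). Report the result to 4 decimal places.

Σxᵢ = 27. Posterior is Gamma(35, 6); MAP = (35−1)/6 = 34/6 ≈ 5.66667.
MLE = x̄ = 27/5 ≈ 5.40000.
Difference = 34/6 − 27/5 = 4/15 ≈ 0.2667.

MAP − MLE = 0.2667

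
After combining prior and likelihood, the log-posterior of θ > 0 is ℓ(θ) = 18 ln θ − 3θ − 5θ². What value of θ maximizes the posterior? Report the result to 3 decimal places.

θ̂_MAP = 1.200

ℓ'(θ) = 18/θ − 3 − 10θ. Setting this to zero and multiplying by θ: 10θ² + 3θ − 18 = 0.
θ = (−3 + √(3² + 4·10·18)) / (2·10) = (−3 + √729) / 20 = (−3 + 27)/20 = 6/5.
ℓ''(θ) = −18/θ² − 10 < 0, confirming a maximum.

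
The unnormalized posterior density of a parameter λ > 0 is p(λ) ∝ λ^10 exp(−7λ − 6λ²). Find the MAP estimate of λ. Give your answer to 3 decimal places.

ℓ'(λ) = 10/λ − 7 − 12λ. Setting this to zero and multiplying by λ: 12λ² + 7λ − 10 = 0.
λ = (−7 + √(7² + 4·12·10)) / (2·12) = (−7 + √529) / 24 = (−7 + 23)/24 = 2/3.
ℓ''(λ) = −10/λ² − 12 < 0, confirming a maximum.

λ̂_MAP = 0.667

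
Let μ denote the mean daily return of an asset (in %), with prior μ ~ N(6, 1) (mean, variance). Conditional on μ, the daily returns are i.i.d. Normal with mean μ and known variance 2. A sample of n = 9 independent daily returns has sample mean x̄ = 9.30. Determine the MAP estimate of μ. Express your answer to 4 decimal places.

μ̂_MAP = 8.7000

n = 9, x̄ = 9.30.
For a Normal prior and Normal likelihood with known variance, the posterior is Normal; its mode equals its mean, the precision-weighted average.
Prior precision 1/σ₀² = 1/1 = 1; data precision n/σ² = 9/2 = 4.5.
μ̂ = (1·6 + 4.5·9.3) / (1 + 4.5) = 47.85/5.5 = 8.7000.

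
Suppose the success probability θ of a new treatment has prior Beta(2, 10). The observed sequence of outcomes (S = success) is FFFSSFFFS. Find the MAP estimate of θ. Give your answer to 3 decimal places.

Prior: Beta(2, 10).
Data: 3 successes in 9 trials (from the sequence). The binomial likelihood contributes θ^3(1−θ)^6, so the posterior is Beta(2+3, 10+6) = Beta(5, 16).
For Beta(a, b) with a, b > 1 the mode is (a−1)/(a+b−2) = 4/19 ≈ 0.211.

θ̂_MAP = 0.211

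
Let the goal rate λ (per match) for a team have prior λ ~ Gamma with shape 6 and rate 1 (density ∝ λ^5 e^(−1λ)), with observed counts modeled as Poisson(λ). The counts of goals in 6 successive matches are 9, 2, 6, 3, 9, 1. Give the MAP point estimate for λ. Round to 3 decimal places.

Σxᵢ = 9+2+6+3+9+1 = 30, with n = 6.
Posterior ∝ λ^5e^(−1λ) · λ^30e^(−6λ) = λ^35e^(−7λ), i.e. Gamma(shape=36, rate=7).
The mode of a Gamma(a, b) with a ≥ 1 (shape–rate) is (a−1)/b = 35/7 ≈ 5.000.

λ̂_MAP = 5.000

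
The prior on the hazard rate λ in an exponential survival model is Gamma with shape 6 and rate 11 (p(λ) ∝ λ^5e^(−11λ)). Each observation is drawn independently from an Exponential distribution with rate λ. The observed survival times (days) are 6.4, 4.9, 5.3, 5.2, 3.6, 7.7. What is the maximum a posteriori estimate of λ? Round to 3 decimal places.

The Exponential(rate=λ) likelihood is ∝ λ^n e^(−λΣtᵢ). Here n = 6 and Σtᵢ = 6.4 + 4.9 + 5.3 + 5.2 + 3.6 + 7.7 = 33.1.
Posterior ∝ λ^5e^(−11λ) · λ^6e^(−33.1λ) = λ^11e^(−44.1λ), i.e. Gamma(12, 44.1).
Mode = (a−1)/b = 11/44.1 ≈ 0.249.

λ̂_MAP = 0.249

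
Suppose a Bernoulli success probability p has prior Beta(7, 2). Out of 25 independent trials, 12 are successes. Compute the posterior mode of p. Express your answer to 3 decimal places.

p̂_MAP = 0.563

Prior: Beta(7, 2).
Data: 12 successes in 25 trials. The binomial likelihood contributes p^12(1−p)^13, so the posterior is Beta(7+12, 2+13) = Beta(19, 15).
For Beta(a, b) with a, b > 1 the mode is (a−1)/(a+b−2) = 18/32 ≈ 0.563.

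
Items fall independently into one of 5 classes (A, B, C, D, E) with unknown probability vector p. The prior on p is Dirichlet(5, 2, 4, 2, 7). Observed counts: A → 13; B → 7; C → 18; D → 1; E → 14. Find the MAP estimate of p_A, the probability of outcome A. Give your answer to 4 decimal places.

The posterior is Dirichlet(αᵢ + nᵢ) = Dirichlet(18, 9, 22, 3, 21).
For a Dirichlet(a₁,…,a_K) with all aᵢ > 1, the mode has j-th component (aⱼ − 1)/(Σaᵢ − K).
Here Σaᵢ = 73 and K = 5, so p_A = (18 − 1)/(73 − 5) = 17/68 ≈ 0.2500.

MAP estimate of p_A = 0.2500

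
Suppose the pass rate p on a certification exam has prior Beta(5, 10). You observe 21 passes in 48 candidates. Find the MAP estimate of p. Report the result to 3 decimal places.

p̂_MAP = 0.410

Prior: Beta(5, 10).
Data: 21 successes in 48 trials. The binomial likelihood contributes p^21(1−p)^27, so the posterior is Beta(5+21, 10+27) = Beta(26, 37).
For Beta(a, b) with a, b > 1 the mode is (a−1)/(a+b−2) = 25/61 ≈ 0.410.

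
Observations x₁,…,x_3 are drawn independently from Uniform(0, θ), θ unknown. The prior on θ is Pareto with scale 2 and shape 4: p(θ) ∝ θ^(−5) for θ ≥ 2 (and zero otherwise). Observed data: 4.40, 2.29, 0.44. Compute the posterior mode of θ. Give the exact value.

θ̂_MAP = 4.40

The Uniform(0, θ) likelihood is θ^(−n) for θ ≥ max(xᵢ), zero otherwise. Here max(xᵢ) = 4.40.
Posterior ∝ θ^(−5) · θ^(−3) = θ^(−8) on θ ≥ max(2, 4.40) = 4.40.
This density is strictly decreasing in θ, so the posterior mode lies at the lower boundary of the support.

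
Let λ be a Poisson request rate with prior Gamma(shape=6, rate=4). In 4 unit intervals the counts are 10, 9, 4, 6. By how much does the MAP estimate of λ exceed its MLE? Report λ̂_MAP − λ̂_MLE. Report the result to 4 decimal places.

Σxᵢ = 29. Posterior is Gamma(35, 8); MAP = (35−1)/8 = 34/8 ≈ 4.25000.
MLE = x̄ = 29/4 ≈ 7.25000.
Difference = 34/8 − 29/4 = -3 ≈ -3.0000.

MAP − MLE = -3.0000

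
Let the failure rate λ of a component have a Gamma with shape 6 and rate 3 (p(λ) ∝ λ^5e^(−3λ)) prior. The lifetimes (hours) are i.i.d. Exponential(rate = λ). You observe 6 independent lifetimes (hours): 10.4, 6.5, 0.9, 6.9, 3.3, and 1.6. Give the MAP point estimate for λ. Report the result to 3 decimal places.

λ̂_MAP = 0.337

The Exponential(rate=λ) likelihood is ∝ λ^n e^(−λΣtᵢ). Here n = 6 and Σtᵢ = 10.4 + 6.5 + 0.9 + 6.9 + 3.3 + 1.6 = 29.6.
Posterior ∝ λ^5e^(−3λ) · λ^6e^(−29.6λ) = λ^11e^(−32.6λ), i.e. Gamma(12, 32.6).
Mode = (a−1)/b = 11/32.6 ≈ 0.337.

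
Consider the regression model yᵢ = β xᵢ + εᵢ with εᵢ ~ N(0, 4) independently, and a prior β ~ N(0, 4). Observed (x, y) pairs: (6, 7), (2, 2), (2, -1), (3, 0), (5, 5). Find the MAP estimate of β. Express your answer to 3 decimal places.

β̂_MAP = 0.873

log p(β | y) = −Σ(yᵢ − βxᵢ)²/(2·4) − β²/(2·4) + const.
Setting the derivative to zero: Σxᵢ(yᵢ − βxᵢ)/4 − β/4 = 0, so β = Σxᵢyᵢ / (Σxᵢ² + σ²/τ²).
Σxᵢyᵢ = 6·7 + 2·2 + 2·(-1) + 3·0 + 5·5 = 69; Σxᵢ² = 78; σ²/τ² = 1.
β̂_MAP = 69 / (78 + 1) = 69/79 ≈ 0.873.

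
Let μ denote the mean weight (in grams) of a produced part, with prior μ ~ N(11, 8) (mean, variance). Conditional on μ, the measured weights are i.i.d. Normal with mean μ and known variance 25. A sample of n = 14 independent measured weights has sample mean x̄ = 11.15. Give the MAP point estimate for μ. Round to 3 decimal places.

n = 14, x̄ = 11.15.
For a Normal prior and Normal likelihood with known variance, the posterior is Normal; its mode equals its mean, the precision-weighted average.
Prior precision 1/σ₀² = 1/8 = 0.125; data precision n/σ² = 14/25 = 0.56.
μ̂ = (0.125·11 + 0.56·11.15) / (0.125 + 0.56) = 7.619/0.685 = 7619/685 ≈ 11.123.

μ̂_MAP = 11.123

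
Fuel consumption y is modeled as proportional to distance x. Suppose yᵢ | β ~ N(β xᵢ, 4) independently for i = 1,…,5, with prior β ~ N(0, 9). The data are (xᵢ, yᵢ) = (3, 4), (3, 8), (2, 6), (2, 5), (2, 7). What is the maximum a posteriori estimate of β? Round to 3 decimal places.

log p(β | y) = −Σ(yᵢ − βxᵢ)²/(2·4) − β²/(2·9) + const.
Setting the derivative to zero: Σxᵢ(yᵢ − βxᵢ)/4 − β/9 = 0, so β = Σxᵢyᵢ / (Σxᵢ² + σ²/τ²).
Σxᵢyᵢ = 3·4 + 3·8 + 2·6 + 2·5 + 2·7 = 72; Σxᵢ² = 30; σ²/τ² = 4/9.
β̂_MAP = 72 / (30 + 4/9) = 72/(274/9) = 324/137 ≈ 2.365.

β̂_MAP = 2.365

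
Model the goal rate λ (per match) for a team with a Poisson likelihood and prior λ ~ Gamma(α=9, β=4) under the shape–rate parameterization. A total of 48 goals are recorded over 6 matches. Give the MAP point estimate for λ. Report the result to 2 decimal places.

Σxᵢ = 48, n = 6.
Posterior ∝ λ^8e^(−4λ) · λ^48e^(−6λ) = λ^56e^(−10λ), i.e. Gamma(shape=57, rate=10).
The mode of a Gamma(a, b) with a ≥ 1 (shape–rate) is (a−1)/b = 56/10 ≈ 5.60.

λ̂_MAP = 5.60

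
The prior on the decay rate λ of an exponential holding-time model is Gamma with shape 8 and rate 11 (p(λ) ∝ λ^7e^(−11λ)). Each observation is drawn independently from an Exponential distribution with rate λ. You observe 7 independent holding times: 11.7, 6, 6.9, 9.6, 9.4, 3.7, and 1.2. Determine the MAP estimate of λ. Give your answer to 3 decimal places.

The Exponential(rate=λ) likelihood is ∝ λ^n e^(−λΣtᵢ). Here n = 7 and Σtᵢ = 11.7 + 6 + 6.9 + 9.6 + 9.4 + 3.7 + 1.2 = 48.5.
Posterior ∝ λ^7e^(−11λ) · λ^7e^(−48.5λ) = λ^14e^(−59.5λ), i.e. Gamma(15, 59.5).
Mode = (a−1)/b = 14/59.5 ≈ 0.235.

λ̂_MAP = 0.235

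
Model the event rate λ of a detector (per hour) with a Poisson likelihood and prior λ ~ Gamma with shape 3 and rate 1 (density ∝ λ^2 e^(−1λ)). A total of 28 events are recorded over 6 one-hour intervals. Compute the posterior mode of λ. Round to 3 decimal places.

Σxᵢ = 28, n = 6.
Posterior ∝ λ^2e^(−1λ) · λ^28e^(−6λ) = λ^30e^(−7λ), i.e. Gamma(shape=31, rate=7).
The mode of a Gamma(a, b) with a ≥ 1 (shape–rate) is (a−1)/b = 30/7 ≈ 4.286.

λ̂_MAP = 4.286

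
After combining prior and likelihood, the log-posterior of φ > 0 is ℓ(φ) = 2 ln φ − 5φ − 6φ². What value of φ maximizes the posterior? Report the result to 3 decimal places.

ℓ'(φ) = 2/φ − 5 − 12φ. Setting this to zero and multiplying by φ: 12φ² + 5φ − 2 = 0.
φ = (−5 + √(5² + 4·12·2)) / (2·12) = (−5 + √121) / 24 = (−5 + 11)/24 = 1/4.
ℓ''(φ) = −2/φ² − 12 < 0, confirming a maximum.

φ̂_MAP = 0.250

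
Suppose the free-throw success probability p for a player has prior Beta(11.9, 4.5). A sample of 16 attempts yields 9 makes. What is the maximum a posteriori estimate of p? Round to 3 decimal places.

Prior: Beta(11.9, 4.5).
Data: 9 successes in 16 trials. The binomial likelihood contributes p^9(1−p)^7, so the posterior is Beta(11.9+9, 4.5+7) = Beta(20.9, 11.5).
For Beta(a, b) with a, b > 1 the mode is (a−1)/(a+b−2) = 19.9/30.4 ≈ 0.655.

p̂_MAP = 0.655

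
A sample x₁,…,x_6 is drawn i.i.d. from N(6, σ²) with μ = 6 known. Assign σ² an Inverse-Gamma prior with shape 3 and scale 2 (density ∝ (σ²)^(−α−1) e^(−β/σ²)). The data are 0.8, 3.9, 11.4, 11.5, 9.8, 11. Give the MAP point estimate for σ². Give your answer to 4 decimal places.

Sum of squared deviations about the known mean: SS = (0.8−6)² + (3.9−6)² + (11.4−6)² + (11.5−6)² + (9.8−6)² + (11−6)² = 130.3.
The Normal likelihood contributes (σ²)^(−n/2) exp(−SS/(2σ²)), so the posterior is Inverse-Gamma(α + n/2, β + SS/2) = Inverse-Gamma(6, 67.15).
The mode of Inverse-Gamma(a, b) is b/(a+1) = 67.15/7 ≈ 9.5929.

σ̂²_MAP = 9.5929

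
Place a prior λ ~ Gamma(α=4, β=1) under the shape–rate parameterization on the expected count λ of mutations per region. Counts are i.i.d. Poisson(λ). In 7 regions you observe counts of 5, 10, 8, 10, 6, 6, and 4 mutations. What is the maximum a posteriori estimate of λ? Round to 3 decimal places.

Σxᵢ = 5+10+8+10+6+6+4 = 49, with n = 7.
Posterior ∝ λ^3e^(−1λ) · λ^49e^(−7λ) = λ^52e^(−8λ), i.e. Gamma(shape=53, rate=8).
The mode of a Gamma(a, b) with a ≥ 1 (shape–rate) is (a−1)/b = 52/8 ≈ 6.500.

λ̂_MAP = 6.500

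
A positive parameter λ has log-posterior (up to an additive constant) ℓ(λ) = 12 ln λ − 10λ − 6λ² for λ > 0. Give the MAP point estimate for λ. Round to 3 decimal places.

ℓ'(λ) = 12/λ − 10 − 12λ. Setting this to zero and multiplying by λ: 12λ² + 10λ − 12 = 0.
λ = (−10 + √(10² + 4·12·12)) / (2·12) = (−10 + √676) / 24 = (−10 + 26)/24 = 2/3.
ℓ''(λ) = −12/λ² − 12 < 0, confirming a maximum.

λ̂_MAP = 0.667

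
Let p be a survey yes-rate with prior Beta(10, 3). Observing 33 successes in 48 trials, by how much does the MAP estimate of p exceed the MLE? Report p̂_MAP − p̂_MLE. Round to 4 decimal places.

Posterior is Beta(43, 18); MAP = (43−1)/(61−2) = 42/59 ≈ 0.71186.
MLE ignores the prior: p̂_MLE = k/n = 33/48 ≈ 0.68750.
Difference = 42/59 − 33/48 = 23/944 ≈ 0.0244.

MAP − MLE = 0.0244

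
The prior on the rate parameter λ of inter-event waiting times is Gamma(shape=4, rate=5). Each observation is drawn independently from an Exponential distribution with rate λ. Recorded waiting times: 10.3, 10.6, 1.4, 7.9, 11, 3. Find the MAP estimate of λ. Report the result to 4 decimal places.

The Exponential(rate=λ) likelihood is ∝ λ^n e^(−λΣtᵢ). Here n = 6 and Σtᵢ = 10.3 + 10.6 + 1.4 + 7.9 + 11 + 3 = 44.2.
Posterior ∝ λ^3e^(−5λ) · λ^6e^(−44.2λ) = λ^9e^(−49.2λ), i.e. Gamma(10, 49.2).
Mode = (a−1)/b = 9/49.2 ≈ 0.1829.

λ̂_MAP = 0.1829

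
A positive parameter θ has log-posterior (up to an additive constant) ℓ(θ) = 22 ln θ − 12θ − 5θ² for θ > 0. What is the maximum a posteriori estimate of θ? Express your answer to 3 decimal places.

ℓ'(θ) = 22/θ − 12 − 10θ. Setting this to zero and multiplying by θ: 10θ² + 12θ − 22 = 0.
θ = (−12 + √(12² + 4·10·22)) / (2·10) = (−12 + √1024) / 20 = (−12 + 32)/20 = 1.
ℓ''(θ) = −22/θ² − 10 < 0, confirming a maximum.

θ̂_MAP = 1.000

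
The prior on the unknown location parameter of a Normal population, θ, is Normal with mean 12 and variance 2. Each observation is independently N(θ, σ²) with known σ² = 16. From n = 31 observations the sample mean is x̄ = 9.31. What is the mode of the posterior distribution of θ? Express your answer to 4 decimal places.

n = 31, x̄ = 9.31.
For a Normal prior and Normal likelihood with known variance, the posterior is Normal; its mode equals its mean, the precision-weighted average.
Prior precision 1/σ₀² = 1/2 = 0.5; data precision n/σ² = 31/16 = 1.9375.
θ̂ = (0.5·12 + 1.9375·9.31) / (0.5 + 1.9375) = 24.038125/2.4375 = 38461/3900 ≈ 9.8618.

θ̂_MAP = 9.8618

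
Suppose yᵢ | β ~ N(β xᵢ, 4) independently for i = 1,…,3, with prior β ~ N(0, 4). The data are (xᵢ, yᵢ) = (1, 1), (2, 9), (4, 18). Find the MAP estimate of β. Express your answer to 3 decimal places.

β̂_MAP = 4.136

log p(β | y) = −Σ(yᵢ − βxᵢ)²/(2·4) − β²/(2·4) + const.
Setting the derivative to zero: Σxᵢ(yᵢ − βxᵢ)/4 − β/4 = 0, so β = Σxᵢyᵢ / (Σxᵢ² + σ²/τ²).
Σxᵢyᵢ = 1·1 + 2·9 + 4·18 = 91; Σxᵢ² = 21; σ²/τ² = 1.
β̂_MAP = 91 / (21 + 1) = 91/22 ≈ 4.136.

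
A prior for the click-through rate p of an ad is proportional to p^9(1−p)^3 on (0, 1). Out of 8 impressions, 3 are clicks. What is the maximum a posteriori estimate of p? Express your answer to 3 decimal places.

p̂_MAP = 0.600

The prior density ∝ p^9(1−p)^3 is the kernel of Beta(10, 4).
Data: 3 successes in 8 trials. The binomial likelihood contributes p^3(1−p)^5, so the posterior is Beta(10+3, 4+5) = Beta(13, 9).
For Beta(a, b) with a, b > 1 the mode is (a−1)/(a+b−2) = 12/20 ≈ 0.600.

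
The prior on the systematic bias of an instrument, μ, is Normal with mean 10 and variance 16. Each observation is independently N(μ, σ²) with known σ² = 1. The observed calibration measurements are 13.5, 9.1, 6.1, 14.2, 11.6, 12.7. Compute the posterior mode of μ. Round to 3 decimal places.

n = 6; x̄ = (13.5 + 9.1 + 6.1 + 14.2 + 11.6 + 12.7)/6 = 67.2/6 = 11.2.
For a Normal prior and Normal likelihood with known variance, the posterior is Normal; its mode equals its mean, the precision-weighted average.
Prior precision 1/σ₀² = 1/16 = 0.0625; data precision n/σ² = 6/1 = 6.
μ̂ = (0.0625·10 + 6·11.2) / (0.0625 + 6) = 67.825/6.0625 = 5426/485 ≈ 11.188.

μ̂_MAP = 11.188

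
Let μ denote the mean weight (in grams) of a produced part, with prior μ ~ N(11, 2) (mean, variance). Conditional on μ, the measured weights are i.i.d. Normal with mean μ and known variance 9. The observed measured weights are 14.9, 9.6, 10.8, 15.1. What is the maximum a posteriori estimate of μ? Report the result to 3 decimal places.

n = 4; x̄ = (14.9 + 9.6 + 10.8 + 15.1)/4 = 50.4/4 = 12.6.
For a Normal prior and Normal likelihood with known variance, the posterior is Normal; its mode equals its mean, the precision-weighted average.
Prior precision 1/σ₀² = 1/2 = 0.5; data precision n/σ² = 4/9.
μ̂ = (0.5·11 + (4/9)·12.6) / (0.5 + 4/9) = 11.1/(17/18) = 999/85 ≈ 11.753.

μ̂_MAP = 11.753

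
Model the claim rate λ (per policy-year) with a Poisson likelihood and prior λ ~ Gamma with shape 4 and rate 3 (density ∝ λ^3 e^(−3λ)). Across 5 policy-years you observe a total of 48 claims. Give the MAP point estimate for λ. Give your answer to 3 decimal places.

λ̂_MAP = 6.375

Σxᵢ = 48, n = 5.
Posterior ∝ λ^3e^(−3λ) · λ^48e^(−5λ) = λ^51e^(−8λ), i.e. Gamma(shape=52, rate=8).
The mode of a Gamma(a, b) with a ≥ 1 (shape–rate) is (a−1)/b = 51/8 ≈ 6.375.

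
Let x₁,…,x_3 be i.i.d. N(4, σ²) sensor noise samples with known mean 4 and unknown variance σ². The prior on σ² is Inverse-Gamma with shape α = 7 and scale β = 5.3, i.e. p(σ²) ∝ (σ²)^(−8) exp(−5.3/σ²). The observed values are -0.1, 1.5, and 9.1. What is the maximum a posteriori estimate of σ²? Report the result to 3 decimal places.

σ̂²_MAP = 3.141

Sum of squared deviations about the known mean: SS = (-0.1−4)² + (1.5−4)² + (9.1−4)² = 49.07.
The Normal likelihood contributes (σ²)^(−n/2) exp(−SS/(2σ²)), so the posterior is Inverse-Gamma(α + n/2, β + SS/2) = Inverse-Gamma(8.5, 29.835).
The mode of Inverse-Gamma(a, b) is b/(a+1) = 29.835/9.5 ≈ 3.141.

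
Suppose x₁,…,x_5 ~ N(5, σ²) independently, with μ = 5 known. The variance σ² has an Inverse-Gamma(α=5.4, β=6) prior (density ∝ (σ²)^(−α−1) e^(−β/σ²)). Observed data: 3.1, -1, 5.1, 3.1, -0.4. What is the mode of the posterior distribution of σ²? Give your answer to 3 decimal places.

σ̂²_MAP = 4.741

Sum of squared deviations about the known mean: SS = (3.1−5)² + (-1−5)² + (5.1−5)² + (3.1−5)² + (-0.4−5)² = 72.39.
The Normal likelihood contributes (σ²)^(−n/2) exp(−SS/(2σ²)), so the posterior is Inverse-Gamma(α + n/2, β + SS/2) = Inverse-Gamma(7.9, 42.195).
The mode of Inverse-Gamma(a, b) is b/(a+1) = 42.195/8.9 ≈ 4.741.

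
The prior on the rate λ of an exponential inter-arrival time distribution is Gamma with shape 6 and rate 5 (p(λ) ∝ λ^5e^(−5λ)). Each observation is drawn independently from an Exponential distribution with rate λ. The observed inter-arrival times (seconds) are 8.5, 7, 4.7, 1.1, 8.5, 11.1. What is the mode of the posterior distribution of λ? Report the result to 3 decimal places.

λ̂_MAP = 0.240

The Exponential(rate=λ) likelihood is ∝ λ^n e^(−λΣtᵢ). Here n = 6 and Σtᵢ = 8.5 + 7 + 4.7 + 1.1 + 8.5 + 11.1 = 40.9.
Posterior ∝ λ^5e^(−5λ) · λ^6e^(−40.9λ) = λ^11e^(−45.9λ), i.e. Gamma(12, 45.9).
Mode = (a−1)/b = 11/45.9 ≈ 0.240.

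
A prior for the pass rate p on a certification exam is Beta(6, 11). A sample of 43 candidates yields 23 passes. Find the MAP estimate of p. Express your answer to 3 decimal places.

Prior: Beta(6, 11).
Data: 23 successes in 43 trials. The binomial likelihood contributes p^23(1−p)^20, so the posterior is Beta(6+23, 11+20) = Beta(29, 31).
For Beta(a, b) with a, b > 1 the mode is (a−1)/(a+b−2) = 28/58 ≈ 0.483.

p̂_MAP = 0.483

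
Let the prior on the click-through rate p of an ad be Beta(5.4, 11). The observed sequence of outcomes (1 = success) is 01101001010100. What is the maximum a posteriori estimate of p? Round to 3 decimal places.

Prior: Beta(5.4, 11).
Data: 6 successes in 14 trials (from the sequence). The binomial likelihood contributes p^6(1−p)^8, so the posterior is Beta(5.4+6, 11+8) = Beta(11.4, 19).
For Beta(a, b) with a, b > 1 the mode is (a−1)/(a+b−2) = 10.4/28.4 ≈ 0.366.

p̂_MAP = 0.366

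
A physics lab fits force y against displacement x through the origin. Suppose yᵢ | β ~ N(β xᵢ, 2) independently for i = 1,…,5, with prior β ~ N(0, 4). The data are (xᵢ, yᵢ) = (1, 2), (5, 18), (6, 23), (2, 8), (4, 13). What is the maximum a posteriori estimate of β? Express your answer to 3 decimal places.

log p(β | y) = −Σ(yᵢ − βxᵢ)²/(2·2) − β²/(2·4) + const.
Setting the derivative to zero: Σxᵢ(yᵢ − βxᵢ)/2 − β/4 = 0, so β = Σxᵢyᵢ / (Σxᵢ² + σ²/τ²).
Σxᵢyᵢ = 1·2 + 5·18 + 6·23 + 2·8 + 4·13 = 298; Σxᵢ² = 82; σ²/τ² = 0.5.
β̂_MAP = 298 / (82 + 0.5) = 298/82.5 ≈ 3.612.

β̂_MAP = 3.612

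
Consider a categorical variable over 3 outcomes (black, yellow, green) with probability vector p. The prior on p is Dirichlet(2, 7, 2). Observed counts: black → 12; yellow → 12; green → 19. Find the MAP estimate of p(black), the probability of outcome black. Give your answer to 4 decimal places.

The posterior is Dirichlet(αᵢ + nᵢ) = Dirichlet(14, 19, 21).
For a Dirichlet(a₁,…,a_K) with all aᵢ > 1, the mode has j-th component (aⱼ − 1)/(Σaᵢ − K).
Here Σaᵢ = 54 and K = 3, so p(black) = (14 − 1)/(54 − 3) = 13/51 ≈ 0.2549.

MAP estimate of p(black) = 0.2549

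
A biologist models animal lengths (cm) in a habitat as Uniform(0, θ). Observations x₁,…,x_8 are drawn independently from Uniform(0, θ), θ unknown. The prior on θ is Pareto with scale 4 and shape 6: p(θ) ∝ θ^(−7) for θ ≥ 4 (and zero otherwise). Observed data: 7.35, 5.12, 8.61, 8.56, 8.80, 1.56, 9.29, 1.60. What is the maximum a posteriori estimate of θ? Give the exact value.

θ̂_MAP = 9.29

The Uniform(0, θ) likelihood is θ^(−n) for θ ≥ max(xᵢ), zero otherwise. Here max(xᵢ) = 9.29.
Posterior ∝ θ^(−7) · θ^(−8) = θ^(−15) on θ ≥ max(4, 9.29) = 9.29.
This density is strictly decreasing in θ, so the posterior mode lies at the lower boundary of the support.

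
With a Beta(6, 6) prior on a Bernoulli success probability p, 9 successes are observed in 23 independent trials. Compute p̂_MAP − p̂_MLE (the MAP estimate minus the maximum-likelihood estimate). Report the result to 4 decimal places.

Posterior is Beta(15, 20); MAP = (15−1)/(35−2) = 14/33 ≈ 0.42424.
MLE ignores the prior: p̂_MLE = k/n = 9/23 ≈ 0.39130.
Difference = 14/33 − 9/23 = 25/759 ≈ 0.0329.

MAP − MLE = 0.0329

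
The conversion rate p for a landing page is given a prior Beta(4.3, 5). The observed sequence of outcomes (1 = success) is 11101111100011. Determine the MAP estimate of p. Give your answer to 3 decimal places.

Prior: Beta(4.3, 5).
Data: 10 successes in 14 trials (from the sequence). The binomial likelihood contributes p^10(1−p)^4, so the posterior is Beta(4.3+10, 5+4) = Beta(14.3, 9).
For Beta(a, b) with a, b > 1 the mode is (a−1)/(a+b−2) = 13.3/21.3 ≈ 0.624.

p̂_MAP = 0.624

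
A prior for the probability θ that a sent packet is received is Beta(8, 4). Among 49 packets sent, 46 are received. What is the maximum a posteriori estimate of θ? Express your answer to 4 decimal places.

Prior: Beta(8, 4).
Data: 46 successes in 49 trials. The binomial likelihood contributes θ^46(1−θ)^3, so the posterior is Beta(8+46, 4+3) = Beta(54, 7).
For Beta(a, b) with a, b > 1 the mode is (a−1)/(a+b−2) = 53/59 ≈ 0.8983.

θ̂_MAP = 0.8983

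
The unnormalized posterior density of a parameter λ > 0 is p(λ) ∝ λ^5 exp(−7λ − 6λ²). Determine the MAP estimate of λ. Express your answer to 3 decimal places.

λ̂_MAP = 0.417

ℓ'(λ) = 5/λ − 7 − 12λ. Setting this to zero and multiplying by λ: 12λ² + 7λ − 5 = 0.
λ = (−7 + √(7² + 4·12·5)) / (2·12) = (−7 + √289) / 24 = (−7 + 17)/24 = 5/12.
ℓ''(λ) = −5/λ² − 12 < 0, confirming a maximum.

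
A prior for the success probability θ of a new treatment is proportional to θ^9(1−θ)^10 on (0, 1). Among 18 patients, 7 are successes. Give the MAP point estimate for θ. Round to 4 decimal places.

The prior density ∝ θ^9(1−θ)^10 is the kernel of Beta(10, 11).
Data: 7 successes in 18 trials. The binomial likelihood contributes θ^7(1−θ)^11, so the posterior is Beta(10+7, 11+11) = Beta(17, 22).
For Beta(a, b) with a, b > 1 the mode is (a−1)/(a+b−2) = 16/37 ≈ 0.4324.

θ̂_MAP = 0.4324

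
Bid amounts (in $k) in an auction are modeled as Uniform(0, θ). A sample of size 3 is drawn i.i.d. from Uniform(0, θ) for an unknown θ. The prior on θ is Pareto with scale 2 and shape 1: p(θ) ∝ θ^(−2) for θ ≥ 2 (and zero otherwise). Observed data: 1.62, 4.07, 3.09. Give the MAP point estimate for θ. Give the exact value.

θ̂_MAP = 4.07

The Uniform(0, θ) likelihood is θ^(−n) for θ ≥ max(xᵢ), zero otherwise. Here max(xᵢ) = 4.07.
Posterior ∝ θ^(−2) · θ^(−3) = θ^(−5) on θ ≥ max(2, 4.07) = 4.07.
This density is strictly decreasing in θ, so the posterior mode lies at the lower boundary of the support.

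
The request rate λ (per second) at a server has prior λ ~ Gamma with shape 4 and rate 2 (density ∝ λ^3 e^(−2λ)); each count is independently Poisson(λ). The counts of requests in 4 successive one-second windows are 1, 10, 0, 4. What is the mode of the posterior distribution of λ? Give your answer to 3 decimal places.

Σxᵢ = 1+10+0+4 = 15, with n = 4.
Posterior ∝ λ^3e^(−2λ) · λ^15e^(−4λ) = λ^18e^(−6λ), i.e. Gamma(shape=19, rate=6).
The mode of a Gamma(a, b) with a ≥ 1 (shape–rate) is (a−1)/b = 18/6 ≈ 3.000.

λ̂_MAP = 3.000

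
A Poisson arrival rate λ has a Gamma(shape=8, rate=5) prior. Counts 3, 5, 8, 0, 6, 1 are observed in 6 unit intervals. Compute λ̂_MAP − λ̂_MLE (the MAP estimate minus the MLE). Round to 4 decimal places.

MAP − MLE = -1.1061

Σxᵢ = 23. Posterior is Gamma(31, 11); MAP = (31−1)/11 = 30/11 ≈ 2.72727.
MLE = x̄ = 23/6 ≈ 3.83333.
Difference = 30/11 − 23/6 = -73/66 ≈ -1.1061.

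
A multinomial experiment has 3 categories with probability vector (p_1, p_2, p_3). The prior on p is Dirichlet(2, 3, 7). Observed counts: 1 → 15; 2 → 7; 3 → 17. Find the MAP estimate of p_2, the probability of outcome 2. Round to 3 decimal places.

The posterior is Dirichlet(αᵢ + nᵢ) = Dirichlet(17, 10, 24).
For a Dirichlet(a₁,…,a_K) with all aᵢ > 1, the mode has j-th component (aⱼ − 1)/(Σaᵢ − K).
Here Σaᵢ = 51 and K = 3, so p_2 = (10 − 1)/(51 − 3) = 9/48 ≈ 0.188.

MAP estimate: 0.188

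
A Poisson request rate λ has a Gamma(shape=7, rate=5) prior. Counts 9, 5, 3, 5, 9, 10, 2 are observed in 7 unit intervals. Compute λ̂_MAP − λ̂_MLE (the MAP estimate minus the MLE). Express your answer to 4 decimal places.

MAP − MLE = -2.0595

Σxᵢ = 43. Posterior is Gamma(50, 12); MAP = (50−1)/12 = 49/12 ≈ 4.08333.
MLE = x̄ = 43/7 ≈ 6.14286.
Difference = 49/12 − 43/7 = -173/84 ≈ -2.0595.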